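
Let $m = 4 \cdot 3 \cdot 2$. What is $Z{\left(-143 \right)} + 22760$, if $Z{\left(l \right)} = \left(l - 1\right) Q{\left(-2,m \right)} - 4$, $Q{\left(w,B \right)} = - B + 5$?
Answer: $25492$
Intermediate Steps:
$m = 24$ ($m = 12 \cdot 2 = 24$)
$Q{\left(w,B \right)} = 5 - B$
$Z{\left(l \right)} = 15 - 19 l$ ($Z{\left(l \right)} = \left(l - 1\right) \left(5 - 24\right) - 4 = \left(-1 + l\right) \left(-19\right) - 4 = \left(19 - 19 l\right) - 4 = 15 - 19 l$)
$Z{\left(-143 \right)} + 22760 = \left(15 - -2717\right) + 22760 = \left(15 + 2717\right) + 22760 = 2732 + 22760 = 25492$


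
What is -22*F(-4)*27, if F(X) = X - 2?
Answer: 3564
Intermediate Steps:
F(X) = -2 + X
-22*F(-4)*27 = -22*(-2 - 4)*27 = -22*(-6)*27 = 132*27 = 3564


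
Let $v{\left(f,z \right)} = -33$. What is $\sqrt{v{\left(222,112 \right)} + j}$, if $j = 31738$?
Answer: $\sqrt{31705} \approx 178.06$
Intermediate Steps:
$\sqrt{v{\left(222,112 \right)} + j} = \sqrt{-33 + 31738} = \sqrt{31705}$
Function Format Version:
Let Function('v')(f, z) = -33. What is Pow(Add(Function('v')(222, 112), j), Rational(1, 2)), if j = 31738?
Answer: Pow(31705, Rational(1, 2)) ≈ 178.06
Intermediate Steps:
Pow(Add(Function('v')(222, 112), j), Rational(1, 2)) = Pow(Add(-33, 31738), Rational(1, 2)) = Pow(31705, Rational(1, 2))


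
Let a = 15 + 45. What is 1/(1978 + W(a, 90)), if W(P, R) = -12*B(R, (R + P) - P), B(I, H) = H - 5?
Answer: 1/958 ≈ 0.0010438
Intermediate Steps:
B(I, H) = -5 + H
a = 60
W(P, R) = 60 - 12*R (W(P, R) = -12*(-5 + ((R + P) - P)) = -12*(-5 + ((P + R) - P)) = -12*(-5 + R) = 60 - 12*R)
1/(1978 + W(a, 90)) = 1/(1978 + (60 - 12*90)) = 1/(1978 + (60 - 1080)) = 1/(1978 - 1020) = 1/958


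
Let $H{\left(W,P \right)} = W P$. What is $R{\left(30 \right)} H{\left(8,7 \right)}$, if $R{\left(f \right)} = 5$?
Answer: $280$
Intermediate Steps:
$H{\left(W,P \right)} = P W$
$R{\left(30 \right)} H{\left(8,7 \right)} = 5 \cdot 7 \cdot 8 = 5 \cdot 56 = 280$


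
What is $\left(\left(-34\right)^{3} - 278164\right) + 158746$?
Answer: $-158722$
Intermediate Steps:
$\left(\left(-34\right)^{3} - 278164\right) + 158746 = \left(-39304 - 278164\right) + 158746 = -317468 + 158746 = -158722$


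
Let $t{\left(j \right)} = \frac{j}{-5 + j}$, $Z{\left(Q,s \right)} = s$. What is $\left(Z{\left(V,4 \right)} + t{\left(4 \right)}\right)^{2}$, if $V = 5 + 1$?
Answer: $0$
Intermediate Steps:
$V = 6$
$t{\left(j \right)} = \frac{j}{-5 + j}$
$\left(Z{\left(V,4 \right)} + t{\left(4 \right)}\right)^{2} = \left(4 + \frac{4}{-5 + 4}\right)^{2} = \left(4 + \frac{4}{-1}\right)^{2} = \left(4 + 4 \left(-1\right)\right)^{2} = \left(4 - 4\right)^{2} = 0^{2} = 0$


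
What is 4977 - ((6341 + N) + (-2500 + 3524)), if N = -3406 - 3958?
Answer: 4976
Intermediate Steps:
N = -7364
4977 - ((6341 + N) + (-2500 + 3524)) = 4977 - ((6341 - 7364) + (-2500 + 3524)) = 4977 - (-1023 + 1024) = 4977 - 1*1 = 4977 - 1 = 4976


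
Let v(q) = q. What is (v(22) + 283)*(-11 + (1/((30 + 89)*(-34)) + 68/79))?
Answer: -988482125/319634 ≈ -3092.5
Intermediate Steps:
(v(22) + 283)*(-11 + (1/((30 + 89)*(-34)) + 68/79)) = (22 + 283)*(-11 + (1/((30 + 89)*(-34)) + 68/79)) = 305*(-11 + (-1/34/119 + 68*(1/79))) = 305*(-11 + ((1/119)*(-1/34) + 68/79)) = 305*(-11 + (-1/4046 + 68/79)) = 305*(-11 + 275049/319634) = 305*(-3240925/319634) = -988482125/319634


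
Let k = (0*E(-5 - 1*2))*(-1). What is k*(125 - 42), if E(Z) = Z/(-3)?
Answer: 0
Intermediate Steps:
E(Z) = -Z/3 (E(Z) = Z*(-1/3) = -Z/3)
k = 0 (k = (0*(-(-5 - 1*2)/3))*(-1) = (0*(-(-5 - 2)/3))*(-1) = (0*(-1/3*(-7)))*(-1) = (0*(7/3))*(-1) = 0*(-1) = 0)
k*(125 - 42) = 0*(125 - 42) = 0*83 = 0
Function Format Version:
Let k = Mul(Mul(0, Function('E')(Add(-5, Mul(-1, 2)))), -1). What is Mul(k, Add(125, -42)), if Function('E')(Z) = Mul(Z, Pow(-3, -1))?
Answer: 0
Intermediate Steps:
Function('E')(Z) = Mul(Rational(-1, 3), Z) (Function('E')(Z) = Mul(Z, Rational(-1, 3)) = Mul(Rational(-1, 3), Z))
k = 0 (k = Mul(Mul(0, Mul(Rational(-1, 3), Add(-5, Mul(-1, 2)))), -1) = Mul(Mul(0, Mul(Rational(-1, 3), Add(-5, -2))), -1) = Mul(Mul(0, Mul(Rational(-1, 3), -7)), -1) = Mul(Mul(0, Rational(7, 3)), -1) = Mul(0, -1) = 0)
Mul(k, Add(125, -42)) = Mul(0, Add(125, -42)) = Mul(0, 83) = 0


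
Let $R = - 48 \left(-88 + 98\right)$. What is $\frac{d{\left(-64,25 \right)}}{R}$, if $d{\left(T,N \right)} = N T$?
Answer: $\frac{10}{3} \approx 3.3333$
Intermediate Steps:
$R = -480$ ($R = \left(-48\right) 10 = -480$)
$\frac{d{\left(-64,25 \right)}}{R} = \frac{25 \left(-64\right)}{-480} = \left(-1600\right) \left(- \frac{1}{480}\right) = \frac{10}{3}$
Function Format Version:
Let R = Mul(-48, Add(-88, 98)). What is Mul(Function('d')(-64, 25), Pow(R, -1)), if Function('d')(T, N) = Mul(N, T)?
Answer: Rational(10, 3) ≈ 3.3333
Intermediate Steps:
R = -480 (R = Mul(-48, 10) = -480)
Mul(Function('d')(-64, 25), Pow(R, -1)) = Mul(Mul(25, -64), Pow(-480, -1)) = Mul(-1600, Rational(-1, 480)) = Rational(10, 3)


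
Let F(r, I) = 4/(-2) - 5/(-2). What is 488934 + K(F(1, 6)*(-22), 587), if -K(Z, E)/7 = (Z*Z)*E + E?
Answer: -12364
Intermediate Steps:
F(r, I) = 1/2 (F(r, I) = 4*(-1/2) - 5*(-1/2) = -2 + 5/2 = 1/2)
K(Z, E) = -7*E - 7*E*Z**2 (K(Z, E) = -7*((Z*Z)*E + E) = -7*(Z**2*E + E) = -7*(E*Z**2 + E) = -7*(E + E*Z**2) = -7*E - 7*E*Z**2)
488934 + K(F(1, 6)*(-22), 587) = 488934 - 7*587*(1 + ((1/2)*(-22))**2) = 488934 - 7*587*(1 + (-11)**2) = 488934 - 7*587*(1 + 121) = 488934 - 7*587*122 = 488934 - 501298 = -12364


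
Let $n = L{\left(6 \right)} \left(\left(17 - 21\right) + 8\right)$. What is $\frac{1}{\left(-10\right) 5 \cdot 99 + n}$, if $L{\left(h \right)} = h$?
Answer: $- \frac{1}{4926} \approx -0.000203$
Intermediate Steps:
$n = 24$ ($n = 6 \left(\left(17 - 21\right) + 8\right) = 6 \left(-4 + 8\right) = 6 \cdot 4 = 24$)
$\frac{1}{\left(-10\right) 5 \cdot 99 + n} = \frac{1}{\left(-10\right) 5 \cdot 99 + 24} = \frac{1}{\left(-50\right) 99 + 24} = \frac{1}{-4950 + 24} = \frac{1}{-4926} = - \frac{1}{4926}$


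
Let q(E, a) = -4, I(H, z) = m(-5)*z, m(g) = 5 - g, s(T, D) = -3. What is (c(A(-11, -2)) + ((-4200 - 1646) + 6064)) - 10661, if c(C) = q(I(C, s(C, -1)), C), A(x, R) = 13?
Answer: -10447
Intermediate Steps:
I(H, z) = 10*z (I(H, z) = (5 - 1*(-5))*z = (5 + 5)*z = 10*z)
c(C) = -4
(c(A(-11, -2)) + ((-4200 - 1646) + 6064)) - 10661 = (-4 + ((-4200 - 1646) + 6064)) - 10661 = (-4 + (-5846 + 6064)) - 10661 = (-4 + 218) - 10661 = 214 - 10661 = -10447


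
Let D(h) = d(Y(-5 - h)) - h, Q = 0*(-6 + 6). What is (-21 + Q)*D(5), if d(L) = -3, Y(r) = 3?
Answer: 168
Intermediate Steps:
Q = 0 (Q = 0*0 = 0)
D(h) = -3 - h
(-21 + Q)*D(5) = (-21 + 0)*(-3 - 1*5) = -21*(-3 - 5) = -21*(-8) = 168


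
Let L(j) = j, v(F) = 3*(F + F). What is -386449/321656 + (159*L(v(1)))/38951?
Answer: -14745715175/12528822856 ≈ -1.1769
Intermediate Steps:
v(F) = 6*F (v(F) = 3*(2*F) = 6*F)
-386449/321656 + (159*L(v(1)))/38951 = -386449/321656 + (159*(6*1))/38951 = -386449*1/321656 + (159*6)*(1/38951) = -386449/321656 + 954*(1/38951) = -386449/321656 + 954/38951 = -14745715175/12528822856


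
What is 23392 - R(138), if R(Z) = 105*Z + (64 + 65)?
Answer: 8773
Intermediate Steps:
R(Z) = 129 + 105*Z (R(Z) = 105*Z + 129 = 129 + 105*Z)
23392 - R(138) = 23392 - (129 + 105*138) = 23392 - (129 + 14490) = 23392 - 1*14619 = 23392 - 14619 = 8773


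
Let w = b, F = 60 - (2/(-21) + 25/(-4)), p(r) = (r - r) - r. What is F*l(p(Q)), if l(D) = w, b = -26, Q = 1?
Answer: -72449/42 ≈ -1725.0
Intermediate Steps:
p(r) = -r (p(r) = 0 - r = -r)
F = 5573/84 (F = 60 - (2*(-1/21) + 25*(-1/4)) = 60 - (-2/21 - 25/4) = 60 - 1*(-533/84) = 60 + 533/84 = 5573/84 ≈ 66.345)
w = -26
l(D) = -26
F*l(p(Q)) = (5573/84)*(-26) = -72449/42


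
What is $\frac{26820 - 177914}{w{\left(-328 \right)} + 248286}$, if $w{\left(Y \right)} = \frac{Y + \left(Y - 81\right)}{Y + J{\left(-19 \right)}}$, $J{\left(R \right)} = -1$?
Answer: $- \frac{49709926}{81686831} \approx -0.60854$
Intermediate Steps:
$w{\left(Y \right)} = \frac{-81 + 2 Y}{-1 + Y}$ ($w{\left(Y \right)} = \frac{Y + \left(Y - 81\right)}{Y - 1} = \frac{Y + \left(-81 + Y\right)}{-1 + Y} = \frac{-81 + 2 Y}{-1 + Y}$)
$\frac{26820 - 177914}{w{\left(-328 \right)} + 248286} = \frac{26820 - 177914}{\frac{-81 + 2 \left(-328\right)}{-1 - 328} + 248286} = - \frac{151094}{\frac{-81 - 656}{-329} + 248286} = - \frac{151094}{\left(- \frac{1}{329}\right) \left(-737\right) + 248286} = - \frac{151094}{\frac{737}{329} + 248286} = - \frac{151094}{\frac{81686831}{329}} = \left(-151094\right) \frac{329}{81686831} = - \frac{49709926}{81686831}$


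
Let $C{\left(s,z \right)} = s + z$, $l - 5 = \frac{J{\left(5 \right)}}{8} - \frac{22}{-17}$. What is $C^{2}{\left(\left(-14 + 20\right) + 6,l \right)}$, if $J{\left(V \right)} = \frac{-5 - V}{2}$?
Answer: $\frac{5774409}{18496} \approx 312.2$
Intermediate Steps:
$J{\left(V \right)} = - \frac{5}{2} - \frac{V}{2}$ ($J{\left(V \right)} = \left(-5 - V\right) \frac{1}{2} = - \frac{5}{2} - \frac{V}{2}$)
$l = \frac{771}{136}$ ($l = 5 + \left(\frac{- \frac{5}{2} - \frac{5}{2}}{8} - \frac{22}{-17}\right) = 5 + \left(\left(- \frac{5}{2} - \frac{5}{2}\right) \frac{1}{8} - - \frac{22}{17}\right) = 5 + \left(\left(-5\right) \frac{1}{8} + \frac{22}{17}\right) = 5 + \left(- \frac{5}{8} + \frac{22}{17}\right) = 5 + \frac{91}{136} = \frac{771}{136} \approx 5.6691$)
$C^{2}{\left(\left(-14 + 20\right) + 6,l \right)} = \left(\left(\left(-14 + 20\right) + 6\right) + \frac{771}{136}\right)^{2} = \left(\left(6 + 6\right) + \frac{771}{136}\right)^{2} = \left(12 + \frac{771}{136}\right)^{2} = \left(\frac{2403}{136}\right)^{2} = \frac{5774409}{18496}$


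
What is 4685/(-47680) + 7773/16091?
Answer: 59046061/153443776 ≈ 0.38481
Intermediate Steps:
4685/(-47680) + 7773/16091 = 4685*(-1/47680) + 7773*(1/16091) = -937/9536 + 7773/16091 = 59046061/153443776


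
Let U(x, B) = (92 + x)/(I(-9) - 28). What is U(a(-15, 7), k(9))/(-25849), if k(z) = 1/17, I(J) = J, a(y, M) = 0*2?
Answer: 92/956413 ≈ 9.6193e-5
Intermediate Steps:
a(y, M) = 0
k(z) = 1/17
U(x, B) = -92/37 - x/37 (U(x, B) = (92 + x)/(-9 - 28) = (92 + x)/(-37) = (92 + x)*(-1/37) = -92/37 - x/37)
U(a(-15, 7), k(9))/(-25849) = (-92/37 - 1/37*0)/(-25849) = (-92/37 + 0)*(-1/25849) = -92/37*(-1/25849) = 92/956413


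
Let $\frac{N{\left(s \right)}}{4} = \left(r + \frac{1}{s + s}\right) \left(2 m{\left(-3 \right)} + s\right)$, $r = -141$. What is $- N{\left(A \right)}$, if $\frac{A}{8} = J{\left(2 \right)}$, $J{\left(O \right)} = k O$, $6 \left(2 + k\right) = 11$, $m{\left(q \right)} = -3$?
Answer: $- \frac{9789}{2} \approx -4894.5$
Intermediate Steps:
$k = - \frac{1}{6}$ ($k = -2 + \frac{1}{6} \cdot 11 = -2 + \frac{11}{6} = - \frac{1}{6} \approx -0.16667$)
$J{\left(O \right)} = - \frac{O}{6}$
$A = - \frac{8}{3}$ ($A = 8 \left(\left(- \frac{1}{6}\right) 2\right) = 8 \left(- \frac{1}{3}\right) = - \frac{8}{3} \approx -2.6667$)
$N{\left(s \right)} = 4 \left(-141 + \frac{1}{2 s}\right) \left(-6 + s\right)$ ($N{\left(s \right)} = 4 \left(-141 + \frac{1}{s + s}\right) \left(2 \left(-3\right) + s\right) = 4 \left(-141 + \frac{1}{2 s}\right) \left(-6 + s\right)$)
$- N{\left(A \right)} = - (3386 - -1504 - \frac{12}{- \frac{8}{3}}) = - (3386 + 1504 - - \frac{9}{2}) = - (3386 + 1504 + \frac{9}{2}) = \left(-1\right) \frac{9789}{2} = - \frac{9789}{2}$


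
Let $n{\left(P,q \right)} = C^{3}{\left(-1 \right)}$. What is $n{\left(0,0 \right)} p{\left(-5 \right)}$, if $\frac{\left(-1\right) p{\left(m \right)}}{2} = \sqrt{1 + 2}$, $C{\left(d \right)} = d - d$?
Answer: $0$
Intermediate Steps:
$C{\left(d \right)} = 0$
$p{\left(m \right)} = - 2 \sqrt{3}$ ($p{\left(m \right)} = - 2 \sqrt{1 + 2} = - 2 \sqrt{3}$)
$n{\left(P,q \right)} = 0$ ($n{\left(P,q \right)} = 0^{3} = 0$)
$n{\left(0,0 \right)} p{\left(-5 \right)} = 0 \left(- 2 \sqrt{3}\right) = 0$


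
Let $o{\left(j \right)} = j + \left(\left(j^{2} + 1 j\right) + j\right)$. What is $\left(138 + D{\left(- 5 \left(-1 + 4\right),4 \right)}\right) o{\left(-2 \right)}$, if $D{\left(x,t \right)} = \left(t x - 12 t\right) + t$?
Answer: $-68$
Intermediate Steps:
$D{\left(x,t \right)} = - 11 t + t x$ ($D{\left(x,t \right)} = \left(- 12 t + t x\right) + t = - 11 t + t x$)
$o{\left(j \right)} = j^{2} + 3 j$ ($o{\left(j \right)} = j + \left(\left(j^{2} + j\right) + j\right) = j + \left(\left(j + j^{2}\right) + j\right) = j + \left(j^{2} + 2 j\right) = j^{2} + 3 j$)
$\left(138 + D{\left(- 5 \left(-1 + 4\right),4 \right)}\right) o{\left(-2 \right)} = \left(138 + 4 \left(-11 - 5 \left(-1 + 4\right)\right)\right) \left(- 2 \left(3 - 2\right)\right) = \left(138 + 4 \left(-11 - 15\right)\right) \left(\left(-2\right) 1\right) = \left(138 + 4 \left(-11 - 15\right)\right) \left(-2\right) = \left(138 + 4 \left(-26\right)\right) \left(-2\right) = \left(138 - 104\right) \left(-2\right) = 34 \left(-2\right) = -68$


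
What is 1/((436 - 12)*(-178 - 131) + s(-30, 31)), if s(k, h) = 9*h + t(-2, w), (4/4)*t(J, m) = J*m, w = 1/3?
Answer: -3/392213 ≈ -7.6489e-6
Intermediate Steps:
w = ⅓ ≈ 0.33333
t(J, m) = J*m
s(k, h) = -⅔ + 9*h (s(k, h) = 9*h - 2*⅓ = 9*h - ⅔ = -⅔ + 9*h)
1/((436 - 12)*(-178 - 131) + s(-30, 31)) = 1/((436 - 12)*(-178 - 131) + (-⅔ + 9*31)) = 1/(424*(-309) + (-⅔ + 279)) = 1/(-131016 + 835/3) = 1/(-392213/3) = -3/392213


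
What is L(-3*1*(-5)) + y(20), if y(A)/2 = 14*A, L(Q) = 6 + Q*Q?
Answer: 791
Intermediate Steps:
L(Q) = 6 + Q²
y(A) = 28*A (y(A) = 2*(14*A) = 28*A)
L(-3*1*(-5)) + y(20) = (6 + (-3*1*(-5))²) + 28*20 = (6 + (-3*(-5))²) + 560 = (6 + 15²) + 560 = (6 + 225) + 560 = 231 + 560 = 791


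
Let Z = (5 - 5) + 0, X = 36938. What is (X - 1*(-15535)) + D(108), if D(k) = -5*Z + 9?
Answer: 52482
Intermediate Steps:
Z = 0 (Z = 0 + 0 = 0)
D(k) = 9 (D(k) = -5*0 + 9 = 0 + 9 = 9)
(X - 1*(-15535)) + D(108) = (36938 - 1*(-15535)) + 9 = (36938 + 15535) + 9 = 52473 + 9 = 52482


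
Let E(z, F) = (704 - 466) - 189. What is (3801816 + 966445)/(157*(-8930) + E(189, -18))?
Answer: -4768261/1401961 ≈ -3.4011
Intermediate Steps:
E(z, F) = 49 (E(z, F) = 238 - 189 = 49)
(3801816 + 966445)/(157*(-8930) + E(189, -18)) = (3801816 + 966445)/(157*(-8930) + 49) = 4768261/(-1402010 + 49) = 4768261/(-1401961) = 4768261*(-1/1401961) = -4768261/1401961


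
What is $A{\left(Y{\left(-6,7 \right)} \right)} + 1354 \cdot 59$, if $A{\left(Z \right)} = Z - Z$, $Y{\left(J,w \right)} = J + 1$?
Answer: $79886$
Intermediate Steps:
$Y{\left(J,w \right)} = 1 + J$
$A{\left(Z \right)} = 0$
$A{\left(Y{\left(-6,7 \right)} \right)} + 1354 \cdot 59 = 0 + 1354 \cdot 59 = 0 + 79886 = 79886$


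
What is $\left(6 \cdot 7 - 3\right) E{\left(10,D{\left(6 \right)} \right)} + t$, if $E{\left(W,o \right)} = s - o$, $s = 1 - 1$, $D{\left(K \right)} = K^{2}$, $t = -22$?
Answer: $-1426$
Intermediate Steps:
$s = 0$
$E{\left(W,o \right)} = - o$ ($E{\left(W,o \right)} = 0 - o = - o$)
$\left(6 \cdot 7 - 3\right) E{\left(10,D{\left(6 \right)} \right)} + t = \left(6 \cdot 7 - 3\right) \left(- 6^{2}\right) - 22 = \left(42 - 3\right) \left(\left(-1\right) 36\right) - 22 = 39 \left(-36\right) - 22 = -1404 - 22 = -1426$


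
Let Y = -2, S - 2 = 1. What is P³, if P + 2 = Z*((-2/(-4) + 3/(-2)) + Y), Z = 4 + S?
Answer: -12167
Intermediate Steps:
S = 3 (S = 2 + 1 = 3)
Z = 7 (Z = 4 + 3 = 7)
P = -23 (P = -2 + 7*((-2/(-4) + 3/(-2)) - 2) = -2 + 7*((-2*(-¼) + 3*(-½)) - 2) = -2 + 7*((½ - 3/2) - 2) = -2 + 7*(-1 - 2) = -2 + 7*(-3) = -2 - 21 = -23)
P³ = (-23)³ = -12167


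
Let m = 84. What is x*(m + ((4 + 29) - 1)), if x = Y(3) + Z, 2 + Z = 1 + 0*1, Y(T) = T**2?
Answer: 928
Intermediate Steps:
Z = -1 (Z = -2 + (1 + 0*1) = -2 + (1 + 0) = -2 + 1 = -1)
x = 8 (x = 3**2 - 1 = 9 - 1 = 8)
x*(m + ((4 + 29) - 1)) = 8*(84 + ((4 + 29) - 1)) = 8*(84 + (33 - 1)) = 8*(84 + 32) = 8*116 = 928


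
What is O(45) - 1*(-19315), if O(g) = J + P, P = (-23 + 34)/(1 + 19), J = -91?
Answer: 384491/20 ≈ 19225.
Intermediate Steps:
P = 11/20 ≈ 0.55000
O(g) = -1809/20 (O(g) = -91 + 11/20 = -1809/20)
O(45) - 1*(-19315) = -1809/20 - 1*(-19315) = -1809/20 + 19315 = 384491/20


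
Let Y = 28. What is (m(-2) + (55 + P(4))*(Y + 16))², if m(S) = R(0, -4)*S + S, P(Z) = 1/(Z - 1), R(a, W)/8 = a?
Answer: 53260804/9 ≈ 5.9179e+6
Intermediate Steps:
R(a, W) = 8*a
P(Z) = 1/(-1 + Z)
m(S) = S (m(S) = (8*0)*S + S = 0*S + S = 0 + S = S)
(m(-2) + (55 + P(4))*(Y + 16))² = (-2 + (55 + 1/(-1 + 4))*(28 + 16))² = (-2 + (55 + 1/3)*44)² = (-2 + (55 + ⅓)*44)² = (-2 + (166/3)*44)² = (-2 + 7304/3)² = (7298/3)² = 53260804/9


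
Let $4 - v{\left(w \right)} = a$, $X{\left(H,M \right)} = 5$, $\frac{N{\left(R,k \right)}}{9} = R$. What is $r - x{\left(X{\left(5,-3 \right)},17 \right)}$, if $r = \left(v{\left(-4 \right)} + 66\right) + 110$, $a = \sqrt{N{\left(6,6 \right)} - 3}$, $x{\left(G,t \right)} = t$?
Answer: $163 - \sqrt{51} \approx 155.86$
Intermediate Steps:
$N{\left(R,k \right)} = 9 R$
$a = \sqrt{51}$ ($a = \sqrt{9 \cdot 6 - 3} = \sqrt{54 - 3} = \sqrt{51} \approx 7.1414$)
$v{\left(w \right)} = 4 - \sqrt{51}$
$r = 180 - \sqrt{51}$ ($r = \left(\left(4 - \sqrt{51}\right) + 66\right) + 110 = \left(70 - \sqrt{51}\right) + 110 = 180 - \sqrt{51} \approx 172.86$)
$r - x{\left(X{\left(5,-3 \right)},17 \right)} = \left(180 - \sqrt{51}\right) - 17 = 163 - \sqrt{51}$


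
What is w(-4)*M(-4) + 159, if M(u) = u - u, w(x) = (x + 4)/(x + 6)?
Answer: 159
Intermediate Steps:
w(x) = (4 + x)/(6 + x)
M(u) = 0
w(-4)*M(-4) + 159 = ((4 - 4)/(6 - 4))*0 + 159 = (0/2)*0 + 159 = ((½)*0)*0 + 159 = 0*0 + 159 = 0 + 159 = 159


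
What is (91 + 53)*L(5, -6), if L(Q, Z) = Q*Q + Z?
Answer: 2736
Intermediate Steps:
L(Q, Z) = Z + Q**2 (L(Q, Z) = Q**2 + Z = Z + Q**2)
(91 + 53)*L(5, -6) = (91 + 53)*(-6 + 5**2) = 144*(-6 + 25) = 144*19 = 2736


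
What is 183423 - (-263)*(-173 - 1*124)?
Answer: 105312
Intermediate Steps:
183423 - (-263)*(-173 - 1*124) = 183423 - (-263)*(-173 - 124) = 183423 - (-263)*(-297) = 183423 - 1*78111 = 183423 - 78111 = 105312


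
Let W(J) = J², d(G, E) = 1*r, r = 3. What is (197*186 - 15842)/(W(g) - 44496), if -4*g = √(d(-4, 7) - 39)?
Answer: -83200/177993 ≈ -0.46743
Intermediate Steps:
d(G, E) = 3 (d(G, E) = 1*3 = 3)
g = -3*I/2 (g = -√(3 - 39)/4 = -3*I/2 ≈ -1.5*I)
(197*186 - 15842)/(W(g) - 44496) = (197*186 - 15842)/((-3*I/2)² - 44496) = (36642 - 15842)/(-9/4 - 44496) = 20800/(-177993/4) = 20800*(-4/177993) = -83200/177993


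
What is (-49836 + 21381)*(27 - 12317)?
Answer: 349711950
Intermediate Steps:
(-49836 + 21381)*(27 - 12317) = -28455*(-12290) = 349711950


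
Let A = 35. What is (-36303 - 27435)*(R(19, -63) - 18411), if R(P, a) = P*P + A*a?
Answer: 1291013190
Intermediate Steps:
R(P, a) = P² + 35*a (R(P, a) = P*P + 35*a = P² + 35*a)
(-36303 - 27435)*(R(19, -63) - 18411) = (-36303 - 27435)*((19² + 35*(-63)) - 18411) = -63738*((361 - 2205) - 18411) = -63738*(-1844 - 18411) = -63738*(-20255) = 1291013190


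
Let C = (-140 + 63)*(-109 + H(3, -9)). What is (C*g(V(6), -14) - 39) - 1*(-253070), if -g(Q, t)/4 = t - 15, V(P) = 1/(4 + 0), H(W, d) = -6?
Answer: 1280211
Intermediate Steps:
V(P) = ¼ (V(P) = 1/4 = ¼)
C = 8855 (C = (-140 + 63)*(-109 - 6) = -77*(-115) = 8855)
g(Q, t) = 60 - 4*t (g(Q, t) = -4*(t - 15) = -4*(-15 + t) = 60 - 4*t)
(C*g(V(6), -14) - 39) - 1*(-253070) = (8855*(60 - 4*(-14)) - 39) - 1*(-253070) = (8855*(60 + 56) - 39) + 253070 = (8855*116 - 39) + 253070 = (1027180 - 39) + 253070 = 1027141 + 253070 = 1280211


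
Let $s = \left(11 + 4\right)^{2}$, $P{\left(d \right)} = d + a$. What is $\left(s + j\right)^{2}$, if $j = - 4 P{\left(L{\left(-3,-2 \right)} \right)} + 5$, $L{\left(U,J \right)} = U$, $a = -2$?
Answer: $62500$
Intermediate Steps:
$P{\left(d \right)} = -2 + d$ ($P{\left(d \right)} = d - 2 = -2 + d$)
$s = 225$ ($s = 15^{2} = 225$)
$j = 25$ ($j = - 4 \left(-2 - 3\right) + 5 = \left(-4\right) \left(-5\right) + 5 = 20 + 5 = 25$)
$\left(s + j\right)^{2} = \left(225 + 25\right)^{2} = 250^{2} = 62500$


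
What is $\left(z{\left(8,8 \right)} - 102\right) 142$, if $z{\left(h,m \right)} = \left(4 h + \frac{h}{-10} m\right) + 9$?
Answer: $- \frac{47854}{5} \approx -9570.8$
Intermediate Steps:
$z{\left(h,m \right)} = 9 + 4 h - \frac{h m}{10}$ ($z{\left(h,m \right)} = \left(4 h + h \left(- \frac{1}{10}\right) m\right) + 9 = \left(4 h + - \frac{h}{10} m\right) + 9 = \left(4 h - \frac{h m}{10}\right) + 9 = 9 + 4 h - \frac{h m}{10}$)
$\left(z{\left(8,8 \right)} - 102\right) 142 = \left(\left(9 + 4 \cdot 8 - \frac{4}{5} \cdot 8\right) - 102\right) 142 = \left(\left(9 + 32 - \frac{32}{5}\right) - 102\right) 142 = \left(\frac{173}{5} - 102\right) 142 = \left(- \frac{337}{5}\right) 142 = - \frac{47854}{5}$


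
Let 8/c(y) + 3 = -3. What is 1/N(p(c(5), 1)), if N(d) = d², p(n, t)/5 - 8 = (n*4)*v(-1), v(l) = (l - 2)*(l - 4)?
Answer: 1/129600 ≈ 7.7161e-6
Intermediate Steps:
c(y) = -4/3 (c(y) = 8/(-3 - 3) = 8/(-6) = 8*(-⅙) = -4/3)
v(l) = (-4 + l)*(-2 + l) (v(l) = (-2 + l)*(-4 + l) = (-4 + l)*(-2 + l))
p(n, t) = 40 + 300*n (p(n, t) = 40 + 5*((n*4)*(8 + (-1)² - 6*(-1))) = 40 + 5*((4*n)*(8 + 1 + 6)) = 40 + 5*((4*n)*15) = 40 + 5*(60*n) = 40 + 300*n)
1/N(p(c(5), 1)) = 1/((40 + 300*(-4/3))²) = 1/((40 - 400)²) = 1/((-360)²) = 1/129600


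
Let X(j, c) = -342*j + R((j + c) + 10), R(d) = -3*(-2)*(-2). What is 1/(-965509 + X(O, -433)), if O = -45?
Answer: -1/950131 ≈ -1.0525e-6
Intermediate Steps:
R(d) = -12 (R(d) = 6*(-2) = -12)
X(j, c) = -12 - 342*j (X(j, c) = -342*j - 12 = -12 - 342*j)
1/(-965509 + X(O, -433)) = 1/(-965509 + (-12 - 342*(-45))) = 1/(-965509 + (-12 + 15390)) = 1/(-965509 + 15378) = 1/(-950131) = -1/950131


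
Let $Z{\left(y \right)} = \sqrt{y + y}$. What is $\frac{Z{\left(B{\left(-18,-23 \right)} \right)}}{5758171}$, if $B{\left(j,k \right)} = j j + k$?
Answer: $\frac{\sqrt{602}}{5758171} \approx 4.261 \cdot 10^{-6}$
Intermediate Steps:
$B{\left(j,k \right)} = k + j^{2}$ ($B{\left(j,k \right)} = j^{2} + k = k + j^{2}$)
$Z{\left(y \right)} = \sqrt{2} \sqrt{y}$ ($Z{\left(y \right)} = \sqrt{2 y} = \sqrt{2} \sqrt{y}$)
$\frac{Z{\left(B{\left(-18,-23 \right)} \right)}}{5758171} = \frac{\sqrt{2} \sqrt{-23 + \left(-18\right)^{2}}}{5758171} = \sqrt{2} \sqrt{-23 + 324} \cdot \frac{1}{5758171} = \sqrt{2} \sqrt{301} \cdot \frac{1}{5758171} = \sqrt{602} \cdot \frac{1}{5758171} = \frac{\sqrt{602}}{5758171}$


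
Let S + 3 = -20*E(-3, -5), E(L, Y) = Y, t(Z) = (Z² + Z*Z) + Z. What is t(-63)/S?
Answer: 7875/97 ≈ 81.186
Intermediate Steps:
t(Z) = Z + 2*Z² (t(Z) = (Z² + Z²) + Z = 2*Z² + Z = Z + 2*Z²)
S = 97 (S = -3 - 20*(-5) = -3 + 100 = 97)
t(-63)/S = -63*(1 + 2*(-63))/97 = -63*(1 - 126)*(1/97) = -63*(-125)*(1/97) = 7875*(1/97) = 7875/97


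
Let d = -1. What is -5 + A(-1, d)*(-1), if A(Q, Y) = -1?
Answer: -4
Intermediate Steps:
-5 + A(-1, d)*(-1) = -5 - 1*(-1) = -5 + 1 = -4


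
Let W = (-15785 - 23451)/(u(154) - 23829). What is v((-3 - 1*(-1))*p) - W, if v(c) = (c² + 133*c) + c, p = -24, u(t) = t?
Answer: 206785564/23675 ≈ 8734.3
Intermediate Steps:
v(c) = c² + 134*c
W = 39236/23675 (W = (-15785 - 23451)/(154 - 23829) = -39236/(-23675) = -39236*(-1/23675) = 39236/23675 ≈ 1.6573)
v((-3 - 1*(-1))*p) - W = ((-3 - 1*(-1))*(-24))*(134 + (-3 - 1*(-1))*(-24)) - 1*39236/23675 = ((-3 + 1)*(-24))*(134 + (-3 + 1)*(-24)) - 39236/23675 = (-2*(-24))*(134 - 2*(-24)) - 39236/23675 = 48*(134 + 48) - 39236/23675 = 48*182 - 39236/23675 = 8736 - 39236/23675 = 206785564/23675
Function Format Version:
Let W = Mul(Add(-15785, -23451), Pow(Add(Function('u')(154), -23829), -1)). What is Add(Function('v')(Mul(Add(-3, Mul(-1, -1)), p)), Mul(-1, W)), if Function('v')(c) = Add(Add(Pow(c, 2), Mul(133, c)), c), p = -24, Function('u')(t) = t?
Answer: Rational(206785564, 23675) ≈ 8734.3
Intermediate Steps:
Function('v')(c) = Add(Pow(c, 2), Mul(134, c))
W = Rational(39236, 23675) (W = Mul(Add(-15785, -23451), Pow(Add(154, -23829), -1)) = Mul(-39236, Pow(-23675, -1)) = Mul(-39236, Rational(-1, 23675)) = Rational(39236, 23675) ≈ 1.6573)
Add(Function('v')(Mul(Add(-3, Mul(-1, -1)), p)), Mul(-1, W)) = Add(Mul(Mul(Add(-3, Mul(-1, -1)), -24), Add(134, Mul(Add(-3, Mul(-1, -1)), -24))), Mul(-1, Rational(39236, 23675))) = Add(Mul(Mul(Add(-3, 1), -24), Add(134, Mul(Add(-3, 1), -24))), Rational(-39236, 23675)) = Add(Mul(Mul(-2, -24), Add(134, Mul(-2, -24))), Rational(-39236, 23675)) = Add(Mul(48, Add(134, 48)), Rational(-39236, 23675)) = Add(Mul(48, 182), Rational(-39236, 23675)) = Add(8736, Rational(-39236, 23675)) = Rational(206785564, 23675)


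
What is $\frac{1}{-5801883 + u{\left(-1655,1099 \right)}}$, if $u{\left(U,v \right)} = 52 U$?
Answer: $- \frac{1}{5887943} \approx -1.6984 \cdot 10^{-7}$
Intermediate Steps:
$\frac{1}{-5801883 + u{\left(-1655,1099 \right)}} = \frac{1}{-5801883 + 52 \left(-1655\right)} = \frac{1}{-5801883 - 86060} = \frac{1}{-5887943} = - \frac{1}{5887943}$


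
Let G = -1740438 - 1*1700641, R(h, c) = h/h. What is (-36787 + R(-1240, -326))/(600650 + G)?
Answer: 36786/2840429 ≈ 0.012951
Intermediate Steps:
R(h, c) = 1
G = -3441079 (G = -1740438 - 1700641 = -3441079)
(-36787 + R(-1240, -326))/(600650 + G) = (-36787 + 1)/(600650 - 3441079) = -36786/(-2840429) = -36786*(-1/2840429) = 36786/2840429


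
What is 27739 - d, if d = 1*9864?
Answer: 17875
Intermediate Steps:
d = 9864
27739 - d = 27739 - 1*9864 = 27739 - 9864 = 17875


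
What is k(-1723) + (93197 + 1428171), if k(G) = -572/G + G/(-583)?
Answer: 1528231150517/1004509 ≈ 1.5214e+6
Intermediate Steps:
k(G) = -572/G - G/583 (k(G) = -572/G + G*(-1/583) = -572/G - G/583)
k(-1723) + (93197 + 1428171) = (-572/(-1723) - 1/583*(-1723)) + (93197 + 1428171) = (-572*(-1/1723) + 1723/583) + 1521368 = (572/1723 + 1723/583) + 1521368 = 3302205/1004509 + 1521368 = 1528231150517/1004509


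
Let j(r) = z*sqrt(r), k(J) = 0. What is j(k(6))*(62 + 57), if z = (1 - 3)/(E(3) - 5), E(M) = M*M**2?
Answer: 0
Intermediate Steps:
E(M) = M**3
z = -1/11 (z = (1 - 3)/(3**3 - 5) = -2/(27 - 5) = -2/22 = -2*1/22 = -1/11 ≈ -0.090909)
j(r) = -sqrt(r)/11
j(k(6))*(62 + 57) = (-sqrt(0)/11)*(62 + 57) = -1/11*0*119 = 0*119 = 0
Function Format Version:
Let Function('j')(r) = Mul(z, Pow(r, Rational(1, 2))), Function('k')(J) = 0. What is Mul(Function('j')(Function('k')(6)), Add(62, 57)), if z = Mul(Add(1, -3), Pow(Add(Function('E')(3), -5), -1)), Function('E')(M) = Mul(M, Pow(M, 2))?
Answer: 0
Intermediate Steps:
Function('E')(M) = Pow(M, 3)
z = Rational(-1, 11) (z = Mul(Add(1, -3), Pow(Add(Pow(3, 3), -5), -1)) = Mul(-2, Pow(Add(27, -5), -1)) = Mul(-2, Pow(22, -1)) = Mul(-2, Rational(1, 22)) = Rational(-1, 11) ≈ -0.090909)
Function('j')(r) = Mul(Rational(-1, 11), Pow(r, Rational(1, 2)))
Mul(Function('j')(Function('k')(6)), Add(62, 57)) = Mul(Mul(Rational(-1, 11), Pow(0, Rational(1, 2))), Add(62, 57)) = Mul(Mul(Rational(-1, 11), 0), 119) = Mul(0, 119) = 0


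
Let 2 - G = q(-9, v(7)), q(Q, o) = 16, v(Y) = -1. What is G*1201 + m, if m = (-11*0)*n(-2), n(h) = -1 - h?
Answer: -16814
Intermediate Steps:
G = -14 (G = 2 - 1*16 = 2 - 16 = -14)
m = 0 (m = (-11*0)*(-1 - 1*(-2)) = 0*(-1 + 2) = 0*1 = 0)
G*1201 + m = -14*1201 + 0 = -16814 + 0 = -16814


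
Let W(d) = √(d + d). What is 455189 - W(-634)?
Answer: 455189 - 2*I*√317 ≈ 4.5519e+5 - 35.609*I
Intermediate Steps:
W(d) = √2*√d (W(d) = √(2*d) = √2*√d)
455189 - W(-634) = 455189 - √2*√(-634) = 455189 - √2*I*√634 = 455189 - 2*I*√317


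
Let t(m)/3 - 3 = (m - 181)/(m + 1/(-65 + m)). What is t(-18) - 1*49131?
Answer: -73387839/1495 ≈ -49089.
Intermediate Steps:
t(m) = 9 + 3*(-181 + m)/(m + 1/(-65 + m)) (t(m) = 9 + 3*((m - 181)/(m + 1/(-65 + m))) = 9 + 3*((-181 + m)/(m + 1/(-65 + m))) = 9 + 3*(-181 + m)/(m + 1/(-65 + m)))
t(-18) - 1*49131 = 3*(11768 - 441*(-18) + 4*(-18)²)/(1 + (-18)² - 65*(-18)) - 1*49131 = 3*(11768 + 7938 + 4*324)/(1 + 324 + 1170) - 49131 = 3*(11768 + 7938 + 1296)/1495 - 49131 = 3*(1/1495)*21002 - 49131 = 63006/1495 - 49131 = -73387839/1495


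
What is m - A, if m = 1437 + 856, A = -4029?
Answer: 6322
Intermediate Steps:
m = 2293
m - A = 2293 - 1*(-4029) = 2293 + 4029 = 6322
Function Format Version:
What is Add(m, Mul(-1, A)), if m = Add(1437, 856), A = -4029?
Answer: 6322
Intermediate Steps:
m = 2293
Add(m, Mul(-1, A)) = Add(2293, Mul(-1, -4029)) = Add(2293, 4029) = 6322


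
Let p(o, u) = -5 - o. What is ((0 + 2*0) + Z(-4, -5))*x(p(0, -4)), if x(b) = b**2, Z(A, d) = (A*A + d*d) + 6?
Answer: 1175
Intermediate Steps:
Z(A, d) = 6 + A**2 + d**2 (Z(A, d) = (A**2 + d**2) + 6 = 6 + A**2 + d**2)
((0 + 2*0) + Z(-4, -5))*x(p(0, -4)) = ((0 + 2*0) + (6 + (-4)**2 + (-5)**2))*(-5 - 1*0)**2 = ((0 + 0) + (6 + 16 + 25))*(-5 + 0)**2 = (0 + 47)*(-5)**2 = 47*25 = 1175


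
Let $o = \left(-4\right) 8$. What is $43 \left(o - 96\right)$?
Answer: $-5504$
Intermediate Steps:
$o = -32$
$43 \left(o - 96\right) = 43 \left(-32 - 96\right) = 43 \left(-128\right) = -5504$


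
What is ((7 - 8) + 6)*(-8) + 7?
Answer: -33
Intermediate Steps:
((7 - 8) + 6)*(-8) + 7 = (-1 + 6)*(-8) + 7 = 5*(-8) + 7 = -40 + 7 = -33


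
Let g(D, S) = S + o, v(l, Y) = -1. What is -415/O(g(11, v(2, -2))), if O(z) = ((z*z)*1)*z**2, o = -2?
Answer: -415/81 ≈ -5.1235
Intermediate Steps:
g(D, S) = -2 + S (g(D, S) = S - 2 = -2 + S)
O(z) = z**4 (O(z) = (z**2*1)*z**2 = z**2*z**2 = z**4)
-415/O(g(11, v(2, -2))) = -415/(-2 - 1)**4 = -415/((-3)**4) = -415/81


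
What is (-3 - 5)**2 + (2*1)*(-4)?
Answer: 56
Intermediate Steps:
(-3 - 5)**2 + (2*1)*(-4) = (-8)**2 + 2*(-4) = 64 - 8 = 56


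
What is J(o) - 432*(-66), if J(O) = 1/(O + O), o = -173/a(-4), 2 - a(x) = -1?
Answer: 9865149/346 ≈ 28512.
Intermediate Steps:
a(x) = 3 (a(x) = 2 - 1*(-1) = 2 + 1 = 3)
o = -173/3 ≈ -57.667
J(O) = 1/(2*O)
J(o) - 432*(-66) = 1/(2*(-173/3)) - 432*(-66) = (½)*(-3/173) - 1*(-28512) = -3/346 + 28512 = 9865149/346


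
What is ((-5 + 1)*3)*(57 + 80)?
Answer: -1644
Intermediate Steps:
((-5 + 1)*3)*(57 + 80) = -4*3*137 = -12*137 = -1644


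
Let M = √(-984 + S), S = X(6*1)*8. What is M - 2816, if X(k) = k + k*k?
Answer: -2816 + 18*I*√2 ≈ -2816.0 + 25.456*I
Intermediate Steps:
X(k) = k + k²
S = 336 (S = ((6*1)*(1 + 6*1))*8 = (6*(1 + 6))*8 = (6*7)*8 = 42*8 = 336)
M = 18*I*√2 (M = √(-984 + 336) = √(-648) = 18*I*√2 ≈ 25.456*I)
M - 2816 = 18*I*√2 - 2816 = -2816 + 18*I*√2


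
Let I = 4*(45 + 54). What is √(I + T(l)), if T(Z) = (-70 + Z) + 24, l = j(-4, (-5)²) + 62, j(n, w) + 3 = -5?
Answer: 2*√101 ≈ 20.100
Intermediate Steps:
j(n, w) = -8 (j(n, w) = -3 - 5 = -8)
l = 54 (l = -8 + 62 = 54)
T(Z) = -46 + Z
I = 396 (I = 4*99 = 396)
√(I + T(l)) = √(396 + (-46 + 54)) = √(396 + 8) = √404 = 2*√101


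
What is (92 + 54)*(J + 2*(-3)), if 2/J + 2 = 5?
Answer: -2336/3 ≈ -778.67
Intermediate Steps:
J = ⅔ (J = 2/(-2 + 5) = 2/3 = 2*(⅓) = ⅔ ≈ 0.66667)
(92 + 54)*(J + 2*(-3)) = (92 + 54)*(⅔ + 2*(-3)) = 146*(⅔ - 6) = 146*(-16/3) = -2336/3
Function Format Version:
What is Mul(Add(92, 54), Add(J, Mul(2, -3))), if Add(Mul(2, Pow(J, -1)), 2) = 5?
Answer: Rational(-2336, 3) ≈ -778.67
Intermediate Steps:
J = Rational(2, 3) (J = Mul(2, Pow(Add(-2, 5), -1)) = Mul(2, Pow(3, -1)) = Mul(2, Rational(1, 3)) = Rational(2, 3) ≈ 0.66667)
Mul(Add(92, 54), Add(J, Mul(2, -3))) = Mul(Add(92, 54), Add(Rational(2, 3), Mul(2, -3))) = Mul(146, Add(Rational(2, 3), -6)) = Mul(146, Rational(-16, 3)) = Rational(-2336, 3)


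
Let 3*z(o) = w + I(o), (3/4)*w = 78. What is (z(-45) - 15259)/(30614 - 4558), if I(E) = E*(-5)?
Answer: -5681/9771 ≈ -0.58141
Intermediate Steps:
I(E) = -5*E
w = 104 (w = (4/3)*78 = 104)
z(o) = 104/3 - 5*o/3 (z(o) = (104 - 5*o)/3 = 104/3 - 5*o/3)
(z(-45) - 15259)/(30614 - 4558) = ((104/3 - 5/3*(-45)) - 15259)/(30614 - 4558) = ((104/3 + 75) - 15259)/26056 = (329/3 - 15259)*(1/26056) = -45448/3*1/26056 = -5681/9771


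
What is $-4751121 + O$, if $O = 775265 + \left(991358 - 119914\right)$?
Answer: $-3104412$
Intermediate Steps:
$O = 1646709$ ($O = 775265 + 871444 = 1646709$)
$-4751121 + O = -4751121 + 1646709 = -3104412$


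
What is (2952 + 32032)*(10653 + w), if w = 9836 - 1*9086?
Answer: 398922552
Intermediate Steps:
w = 750 (w = 9836 - 9086 = 750)
(2952 + 32032)*(10653 + w) = (2952 + 32032)*(10653 + 750) = 34984*11403 = 398922552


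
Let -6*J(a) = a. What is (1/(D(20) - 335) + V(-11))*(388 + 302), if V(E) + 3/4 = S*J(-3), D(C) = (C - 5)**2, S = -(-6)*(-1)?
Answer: -57063/22 ≈ -2593.8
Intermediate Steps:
J(a) = -a/6
S = -6 (S = -3*2 = -6)
D(C) = (-5 + C)**2
V(E) = -15/4 (V(E) = -3/4 - (-1)*(-3) = -3/4 - 6*1/2 = -3/4 - 3 = -15/4)
(1/(D(20) - 335) + V(-11))*(388 + 302) = (1/((-5 + 20)**2 - 335) - 15/4)*(388 + 302) = (1/(15**2 - 335) - 15/4)*690 = (1/(225 - 335) - 15/4)*690 = (1/(-110) - 15/4)*690 = (-1/110 - 15/4)*690 = -827/220*690 = -57063/22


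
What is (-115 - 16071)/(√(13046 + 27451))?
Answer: -16186*√40497/40497 ≈ -80.432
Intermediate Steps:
(-115 - 16071)/(√(13046 + 27451)) = -16186*√40497/40497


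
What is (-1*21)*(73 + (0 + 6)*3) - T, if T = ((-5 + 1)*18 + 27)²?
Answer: -3936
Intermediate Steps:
T = 2025 (T = (-4*18 + 27)² = (-72 + 27)² = (-45)² = 2025)
(-1*21)*(73 + (0 + 6)*3) - T = (-1*21)*(73 + (0 + 6)*3) - 1*2025 = -21*(73 + 6*3) - 2025 = -21*(73 + 18) - 2025 = -21*91 - 2025 = -1911 - 2025 = -3936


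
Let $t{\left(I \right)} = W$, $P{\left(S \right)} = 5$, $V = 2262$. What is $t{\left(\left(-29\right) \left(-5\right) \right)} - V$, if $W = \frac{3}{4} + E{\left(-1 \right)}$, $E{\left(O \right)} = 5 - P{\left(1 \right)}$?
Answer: $- \frac{9045}{4} \approx -2261.3$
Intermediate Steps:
$E{\left(O \right)} = 0$ ($E{\left(O \right)} = 5 - 5 = 0$)
$W = \frac{3}{4}$ ($W = \frac{3}{4} + 0 = \frac{3}{4} \approx 0.75$)
$t{\left(I \right)} = \frac{3}{4}$
$t{\left(\left(-29\right) \left(-5\right) \right)} - V = \frac{3}{4} - 2262 = - \frac{9045}{4}$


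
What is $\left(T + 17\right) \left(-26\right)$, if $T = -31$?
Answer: $364$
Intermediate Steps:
$\left(T + 17\right) \left(-26\right) = \left(-31 + 17\right) \left(-26\right) = \left(-14\right) \left(-26\right) = 364$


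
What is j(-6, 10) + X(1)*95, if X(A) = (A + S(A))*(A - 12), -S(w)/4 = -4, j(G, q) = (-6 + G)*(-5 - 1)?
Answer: -17693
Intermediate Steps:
j(G, q) = 36 - 6*G (j(G, q) = (-6 + G)*(-6) = 36 - 6*G)
S(w) = 16 (S(w) = -4*(-4) = 16)
X(A) = (-12 + A)*(16 + A) (X(A) = (A + 16)*(A - 12) = (16 + A)*(-12 + A) = (-12 + A)*(16 + A))
j(-6, 10) + X(1)*95 = (36 - 6*(-6)) + (-192 + 1**2 + 4*1)*95 = (36 + 36) + (-192 + 1 + 4)*95 = 72 - 187*95 = 72 - 17765 = -17693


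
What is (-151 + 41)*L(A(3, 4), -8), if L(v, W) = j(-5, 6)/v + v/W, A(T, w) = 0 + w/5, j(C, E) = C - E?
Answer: 3047/2 ≈ 1523.5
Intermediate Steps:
A(T, w) = w/5 (A(T, w) = 0 + w*(⅕) = 0 + w/5 = w/5)
L(v, W) = -11/v + v/W (L(v, W) = (-5 - 1*6)/v + v/W = (-5 - 6)/v + v/W = -11/v + v/W)
(-151 + 41)*L(A(3, 4), -8) = (-151 + 41)*(-11/((⅕)*4) + ((⅕)*4)/(-8)) = -110*(-11/⅘ + (⅘)*(-⅛)) = -110*(-11*5/4 - ⅒) = -110*(-55/4 - ⅒) = -110*(-277/20) = 3047/2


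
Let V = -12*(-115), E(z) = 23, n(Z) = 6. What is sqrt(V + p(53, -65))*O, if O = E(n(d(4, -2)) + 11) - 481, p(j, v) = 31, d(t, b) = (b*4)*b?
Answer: -458*sqrt(1411) ≈ -17204.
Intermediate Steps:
d(t, b) = 4*b**2 (d(t, b) = (4*b)*b = 4*b**2)
V = 1380
O = -458 (O = 23 - 481 = -458)
sqrt(V + p(53, -65))*O = sqrt(1380 + 31)*(-458) = sqrt(1411)*(-458) = -458*sqrt(1411)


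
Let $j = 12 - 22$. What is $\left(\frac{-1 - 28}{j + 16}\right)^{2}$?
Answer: $\frac{841}{36} \approx 23.361$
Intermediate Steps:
$j = -10$
$\left(\frac{-1 - 28}{j + 16}\right)^{2} = \left(\frac{-1 - 28}{-10 + 16}\right)^{2} = \left(- \frac{29}{6}\right)^{2} = \frac{841}{36}$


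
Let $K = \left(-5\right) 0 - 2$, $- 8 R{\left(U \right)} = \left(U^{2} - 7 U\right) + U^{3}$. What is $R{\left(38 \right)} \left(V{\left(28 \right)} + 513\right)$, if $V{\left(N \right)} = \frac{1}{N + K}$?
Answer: $- \frac{373825475}{104} \approx -3.5945 \cdot 10^{6}$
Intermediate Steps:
$R{\left(U \right)} = - \frac{U^{2}}{8} - \frac{U^{3}}{8} + \frac{7 U}{8}$ ($R{\left(U \right)} = - \frac{\left(U^{2} - 7 U\right) + U^{3}}{8} = - \frac{U^{2} + U^{3} - 7 U}{8} = - \frac{U^{2}}{8} - \frac{U^{3}}{8} + \frac{7 U}{8}$)
$K = -2$ ($K = 0 - 2 = -2$)
$V{\left(N \right)} = \frac{1}{-2 + N}$ ($V{\left(N \right)} = \frac{1}{N - 2} = \frac{1}{-2 + N}$)
$R{\left(38 \right)} \left(V{\left(28 \right)} + 513\right) = \frac{1}{8} \cdot 38 \left(7 - 38 - 38^{2}\right) \left(\frac{1}{-2 + 28} + 513\right) = \frac{1}{8} \cdot 38 \left(7 - 38 - 1444\right) \left(\frac{1}{26} + 513\right) = \frac{1}{8} \cdot 38 \left(-1475\right) \frac{13339}{26} = \left(- \frac{28025}{4}\right) \frac{13339}{26} = - \frac{373825475}{104}$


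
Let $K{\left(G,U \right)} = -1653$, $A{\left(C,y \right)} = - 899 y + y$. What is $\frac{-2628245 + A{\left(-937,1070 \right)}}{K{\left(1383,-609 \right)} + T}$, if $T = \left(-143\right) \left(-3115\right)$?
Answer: $- \frac{3589105}{443792} \approx -8.0874$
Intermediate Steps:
$T = 445445$
$A{\left(C,y \right)} = - 898 y$
$\frac{-2628245 + A{\left(-937,1070 \right)}}{K{\left(1383,-609 \right)} + T} = \frac{-2628245 - 960860}{-1653 + 445445} = \frac{-2628245 - 960860}{443792} = \left(-3589105\right) \frac{1}{443792} = - \frac{3589105}{443792}$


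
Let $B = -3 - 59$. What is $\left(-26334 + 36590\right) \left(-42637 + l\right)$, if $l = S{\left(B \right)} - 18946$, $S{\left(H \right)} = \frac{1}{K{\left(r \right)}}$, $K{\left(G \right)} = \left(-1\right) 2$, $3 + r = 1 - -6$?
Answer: $-631600376$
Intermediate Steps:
$r = 4$ ($r = -3 + \left(1 - -6\right) = -3 + \left(1 + 6\right) = -3 + 7 = 4$)
$B = -62$
$K{\left(G \right)} = -2$
$S{\left(H \right)} = - \frac{1}{2}$ ($S{\left(H \right)} = \frac{1}{-2} = - \frac{1}{2}$)
$l = - \frac{37893}{2}$ ($l = - \frac{1}{2} - 18946 = - \frac{37893}{2} \approx -18947.0$)
$\left(-26334 + 36590\right) \left(-42637 + l\right) = \left(-26334 + 36590\right) \left(-42637 - \frac{37893}{2}\right) = 10256 \left(- \frac{123167}{2}\right) = -631600376$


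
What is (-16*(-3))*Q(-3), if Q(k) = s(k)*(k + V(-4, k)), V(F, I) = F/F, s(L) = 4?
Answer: -384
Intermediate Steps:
V(F, I) = 1
Q(k) = 4 + 4*k (Q(k) = 4*(k + 1) = 4*(1 + k) = 4 + 4*k)
(-16*(-3))*Q(-3) = (-16*(-3))*(4 + 4*(-3)) = 48*(4 - 12) = 48*(-8) = -384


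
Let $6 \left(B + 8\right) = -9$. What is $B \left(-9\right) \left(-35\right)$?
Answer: $- \frac{5985}{2} \approx -2992.5$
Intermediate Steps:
$B = - \frac{19}{2}$ ($B = -8 + \frac{1}{6} \left(-9\right) = -8 - \frac{3}{2} = - \frac{19}{2} \approx -9.5$)
$B \left(-9\right) \left(-35\right) = \left(- \frac{19}{2}\right) \left(-9\right) \left(-35\right) = \frac{171}{2} \left(-35\right) = - \frac{5985}{2}$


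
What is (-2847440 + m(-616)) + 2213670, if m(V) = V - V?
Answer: -633770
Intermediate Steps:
m(V) = 0
(-2847440 + m(-616)) + 2213670 = (-2847440 + 0) + 2213670 = -2847440 + 2213670 = -633770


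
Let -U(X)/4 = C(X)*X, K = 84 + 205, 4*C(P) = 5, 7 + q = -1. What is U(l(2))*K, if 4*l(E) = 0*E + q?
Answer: 2890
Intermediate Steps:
q = -8 (q = -7 - 1 = -8)
C(P) = 5/4 (C(P) = (1/4)*5 = 5/4)
l(E) = -2 (l(E) = (0*E - 8)/4 = (0 - 8)/4 = (1/4)*(-8) = -2)
K = 289
U(X) = -5*X
U(l(2))*K = -5*(-2)*289 = 10*289 = 2890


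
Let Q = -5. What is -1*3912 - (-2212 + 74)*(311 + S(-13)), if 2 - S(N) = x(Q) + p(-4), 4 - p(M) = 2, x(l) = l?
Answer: 671696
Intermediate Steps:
p(M) = 2 (p(M) = 4 - 1*2 = 4 - 2 = 2)
S(N) = 5 (S(N) = 2 - (-5 + 2) = 2 - 1*(-3) = 2 + 3 = 5)
-1*3912 - (-2212 + 74)*(311 + S(-13)) = -1*3912 - (-2212 + 74)*(311 + 5) = -3912 - (-2138)*316 = -3912 - 1*(-675608) = -3912 + 675608 = 671696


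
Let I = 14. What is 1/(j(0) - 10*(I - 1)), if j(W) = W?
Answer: -1/130 ≈ -0.0076923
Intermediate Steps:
1/(j(0) - 10*(I - 1)) = 1/(0 - 10*(14 - 1)) = 1/(0 - 10*13) = 1/(0 - 130) = 1/(-130) = -1/130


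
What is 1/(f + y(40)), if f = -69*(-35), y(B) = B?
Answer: 1/2455 ≈ 0.00040733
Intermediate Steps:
f = 2415
1/(f + y(40)) = 1/(2415 + 40) = 1/2455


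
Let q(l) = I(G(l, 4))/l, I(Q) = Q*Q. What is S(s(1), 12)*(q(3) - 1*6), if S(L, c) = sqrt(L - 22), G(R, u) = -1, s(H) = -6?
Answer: -34*I*sqrt(7)/3 ≈ -29.985*I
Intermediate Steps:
I(Q) = Q**2
S(L, c) = sqrt(-22 + L)
q(l) = 1/l (q(l) = (-1)**2/l = 1/l)
S(s(1), 12)*(q(3) - 1*6) = sqrt(-22 - 6)*(1/3 - 1*6) = sqrt(-28)*(1/3 - 6) = (2*I*sqrt(7))*(-17/3) = -34*I*sqrt(7)/3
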